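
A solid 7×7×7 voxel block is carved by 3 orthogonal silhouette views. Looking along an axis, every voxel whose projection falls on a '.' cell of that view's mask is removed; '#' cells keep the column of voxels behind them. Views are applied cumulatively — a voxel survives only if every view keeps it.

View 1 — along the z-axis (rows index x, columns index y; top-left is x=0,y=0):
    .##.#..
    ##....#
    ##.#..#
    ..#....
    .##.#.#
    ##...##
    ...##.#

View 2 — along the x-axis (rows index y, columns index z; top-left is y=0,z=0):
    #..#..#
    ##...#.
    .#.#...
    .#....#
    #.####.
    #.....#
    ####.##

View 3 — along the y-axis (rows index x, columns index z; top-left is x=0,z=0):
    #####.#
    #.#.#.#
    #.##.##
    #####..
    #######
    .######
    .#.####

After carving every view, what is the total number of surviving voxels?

start: 7×7×7 = 343 voxels
step 1: project along z, AND mask (22/49) → |grid| = 154
step 2: project along x, AND mask (23/49) → |grid| = 81
step 3: project along y, AND mask (38/49) → |grid| = 62

|visual hull| = 62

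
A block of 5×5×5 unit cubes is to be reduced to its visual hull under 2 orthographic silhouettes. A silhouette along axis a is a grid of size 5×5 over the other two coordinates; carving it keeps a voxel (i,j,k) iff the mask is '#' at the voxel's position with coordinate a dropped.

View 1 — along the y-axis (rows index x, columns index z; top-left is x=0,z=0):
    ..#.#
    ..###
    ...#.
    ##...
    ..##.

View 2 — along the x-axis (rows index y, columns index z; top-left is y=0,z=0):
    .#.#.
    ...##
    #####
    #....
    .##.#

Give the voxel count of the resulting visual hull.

remaining voxels: 26

initial block: 5^3 = 125
after view 1 [y-axis, 10 of 25 cells solid] → remaining = 50
after view 2 [x-axis, 13 of 25 cells solid] → remaining = 26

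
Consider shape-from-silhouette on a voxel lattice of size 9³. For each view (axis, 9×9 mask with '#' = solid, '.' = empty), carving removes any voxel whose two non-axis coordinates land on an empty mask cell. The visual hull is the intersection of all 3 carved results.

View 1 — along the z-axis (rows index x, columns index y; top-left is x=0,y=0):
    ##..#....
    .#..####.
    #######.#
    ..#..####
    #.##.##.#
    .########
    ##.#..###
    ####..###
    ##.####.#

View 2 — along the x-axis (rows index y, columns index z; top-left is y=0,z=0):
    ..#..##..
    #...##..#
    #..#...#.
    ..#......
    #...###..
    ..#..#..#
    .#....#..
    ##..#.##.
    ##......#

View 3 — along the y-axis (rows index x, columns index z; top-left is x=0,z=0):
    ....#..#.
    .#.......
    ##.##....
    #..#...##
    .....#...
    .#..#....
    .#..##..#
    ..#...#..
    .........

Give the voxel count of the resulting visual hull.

voxel count = 43

initial block: 9^3 = 729
after view 1 [z-axis, 55 of 81 cells solid] → remaining = 495
after view 2 [x-axis, 28 of 81 cells solid] → remaining = 167
after view 3 [y-axis, 20 of 81 cells solid] → remaining = 43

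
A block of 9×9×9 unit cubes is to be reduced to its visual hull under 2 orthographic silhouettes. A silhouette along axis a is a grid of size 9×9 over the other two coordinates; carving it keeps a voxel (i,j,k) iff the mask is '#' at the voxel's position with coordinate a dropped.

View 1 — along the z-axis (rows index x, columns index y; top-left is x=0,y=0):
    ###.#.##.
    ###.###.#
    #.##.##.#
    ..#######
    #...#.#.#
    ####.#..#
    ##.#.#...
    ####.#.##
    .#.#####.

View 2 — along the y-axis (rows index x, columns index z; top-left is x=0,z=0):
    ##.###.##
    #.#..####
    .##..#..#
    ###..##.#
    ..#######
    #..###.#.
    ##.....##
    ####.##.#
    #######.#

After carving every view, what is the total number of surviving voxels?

full grid |V| = 729
after view 1 [z-axis, 53 of 81 cells solid] → remaining = 477
after view 2 [y-axis, 54 of 81 cells solid] → remaining = 321

remaining voxels: 321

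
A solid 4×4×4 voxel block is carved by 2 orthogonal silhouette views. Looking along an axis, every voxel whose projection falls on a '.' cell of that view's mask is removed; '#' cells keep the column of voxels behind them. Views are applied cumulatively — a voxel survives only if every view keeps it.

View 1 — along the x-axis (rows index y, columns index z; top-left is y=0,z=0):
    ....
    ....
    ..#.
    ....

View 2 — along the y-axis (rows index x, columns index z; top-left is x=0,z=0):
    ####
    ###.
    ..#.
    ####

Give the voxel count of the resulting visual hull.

start: 4×4×4 = 64 voxels
[1] x-view keeps 1 columns → grid now 4
[2] y-view keeps 12 columns → grid now 4

4 voxels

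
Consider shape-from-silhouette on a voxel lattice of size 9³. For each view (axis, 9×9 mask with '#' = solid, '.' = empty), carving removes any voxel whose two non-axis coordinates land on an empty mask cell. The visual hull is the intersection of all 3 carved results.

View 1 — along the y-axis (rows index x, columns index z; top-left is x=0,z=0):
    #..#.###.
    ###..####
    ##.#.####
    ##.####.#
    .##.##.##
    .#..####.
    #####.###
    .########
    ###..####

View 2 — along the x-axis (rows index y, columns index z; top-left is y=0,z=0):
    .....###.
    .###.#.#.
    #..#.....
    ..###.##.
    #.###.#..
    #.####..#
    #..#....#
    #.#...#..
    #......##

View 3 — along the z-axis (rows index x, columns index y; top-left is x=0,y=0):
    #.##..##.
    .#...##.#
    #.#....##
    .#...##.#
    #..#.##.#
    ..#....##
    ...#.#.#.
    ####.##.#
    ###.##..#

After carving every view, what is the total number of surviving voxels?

start: 9×9×9 = 729 voxels
[1] y-view keeps 60 columns → grid now 540
[2] x-view keeps 35 columns → grid now 223
[3] z-view keeps 41 columns → grid now 116

|visual hull| = 116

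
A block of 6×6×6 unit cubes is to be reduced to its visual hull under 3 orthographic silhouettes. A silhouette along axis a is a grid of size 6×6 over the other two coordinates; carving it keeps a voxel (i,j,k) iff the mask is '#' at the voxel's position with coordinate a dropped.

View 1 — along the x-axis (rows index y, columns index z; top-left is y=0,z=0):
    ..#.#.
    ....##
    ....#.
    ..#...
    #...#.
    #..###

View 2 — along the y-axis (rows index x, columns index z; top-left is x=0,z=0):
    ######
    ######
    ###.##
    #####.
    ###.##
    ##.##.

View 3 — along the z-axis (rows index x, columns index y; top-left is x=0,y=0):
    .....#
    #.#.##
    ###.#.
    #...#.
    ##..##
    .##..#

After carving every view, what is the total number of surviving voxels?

initial block: 6^3 = 216
carve view 1 (along x, YZ-mask fill 12/36): 72 voxels remain
carve view 2 (along y, XZ-mask fill 31/36): 64 voxels remain
carve view 3 (along z, XY-mask fill 18/36): 38 voxels remain

voxel count = 38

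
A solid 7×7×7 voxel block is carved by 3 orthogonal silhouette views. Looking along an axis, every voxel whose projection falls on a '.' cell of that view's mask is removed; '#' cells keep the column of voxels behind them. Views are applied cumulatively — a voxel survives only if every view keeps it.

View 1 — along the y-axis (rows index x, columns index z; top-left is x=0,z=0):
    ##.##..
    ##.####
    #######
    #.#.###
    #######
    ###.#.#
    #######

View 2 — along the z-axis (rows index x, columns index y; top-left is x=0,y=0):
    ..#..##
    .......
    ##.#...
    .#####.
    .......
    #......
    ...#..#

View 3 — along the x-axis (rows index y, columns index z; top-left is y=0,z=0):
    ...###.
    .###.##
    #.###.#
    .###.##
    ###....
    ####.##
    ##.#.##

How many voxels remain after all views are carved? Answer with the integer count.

before carving: 343 voxels (7×7×7)
[1] y-view keeps 41 columns → grid now 287
[2] z-view keeps 14 columns → grid now 77
[3] x-view keeps 32 columns → grid now 49

|visual hull| = 49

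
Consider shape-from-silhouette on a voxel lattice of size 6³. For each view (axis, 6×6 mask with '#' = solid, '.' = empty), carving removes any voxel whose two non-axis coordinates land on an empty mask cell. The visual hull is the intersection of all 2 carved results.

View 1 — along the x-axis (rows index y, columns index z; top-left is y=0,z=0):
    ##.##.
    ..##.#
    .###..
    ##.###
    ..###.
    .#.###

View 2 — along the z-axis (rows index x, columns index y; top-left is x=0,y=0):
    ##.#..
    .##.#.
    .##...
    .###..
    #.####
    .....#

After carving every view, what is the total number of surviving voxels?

start: 6×6×6 = 216 voxels
after view 1 [x-axis, 22 of 36 cells solid] → remaining = 132
after view 2 [z-axis, 17 of 36 cells solid] → remaining = 61

61 voxels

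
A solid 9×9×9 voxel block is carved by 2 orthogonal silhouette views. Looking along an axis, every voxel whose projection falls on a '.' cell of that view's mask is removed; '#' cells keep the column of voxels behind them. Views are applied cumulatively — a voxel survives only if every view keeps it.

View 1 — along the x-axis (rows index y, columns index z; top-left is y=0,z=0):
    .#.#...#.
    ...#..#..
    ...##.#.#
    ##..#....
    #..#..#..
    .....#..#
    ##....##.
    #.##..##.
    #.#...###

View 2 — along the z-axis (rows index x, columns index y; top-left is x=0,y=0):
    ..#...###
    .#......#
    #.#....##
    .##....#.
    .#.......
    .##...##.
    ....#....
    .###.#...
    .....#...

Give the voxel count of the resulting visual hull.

remaining voxels: 86

initial block: 9^3 = 729
[1] x-view keeps 31 columns → grid now 279
[2] z-view keeps 24 columns → grid now 86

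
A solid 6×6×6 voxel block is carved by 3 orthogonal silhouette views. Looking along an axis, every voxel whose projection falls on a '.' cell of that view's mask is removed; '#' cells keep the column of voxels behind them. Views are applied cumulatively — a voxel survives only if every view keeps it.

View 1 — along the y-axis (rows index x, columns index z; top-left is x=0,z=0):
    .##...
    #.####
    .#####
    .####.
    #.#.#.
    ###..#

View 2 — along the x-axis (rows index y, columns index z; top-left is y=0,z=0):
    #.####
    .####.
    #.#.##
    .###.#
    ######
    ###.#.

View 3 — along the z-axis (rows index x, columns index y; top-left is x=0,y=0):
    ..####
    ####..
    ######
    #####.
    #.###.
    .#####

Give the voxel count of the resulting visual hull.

before carving: 216 voxels (6×6×6)
V1 y: intersect with XZ mask (23 set) -- 138 left
V2 x: intersect with YZ mask (27 set) -- 108 left
V3 z: intersect with XY mask (28 set) -- 86 left

voxel count = 86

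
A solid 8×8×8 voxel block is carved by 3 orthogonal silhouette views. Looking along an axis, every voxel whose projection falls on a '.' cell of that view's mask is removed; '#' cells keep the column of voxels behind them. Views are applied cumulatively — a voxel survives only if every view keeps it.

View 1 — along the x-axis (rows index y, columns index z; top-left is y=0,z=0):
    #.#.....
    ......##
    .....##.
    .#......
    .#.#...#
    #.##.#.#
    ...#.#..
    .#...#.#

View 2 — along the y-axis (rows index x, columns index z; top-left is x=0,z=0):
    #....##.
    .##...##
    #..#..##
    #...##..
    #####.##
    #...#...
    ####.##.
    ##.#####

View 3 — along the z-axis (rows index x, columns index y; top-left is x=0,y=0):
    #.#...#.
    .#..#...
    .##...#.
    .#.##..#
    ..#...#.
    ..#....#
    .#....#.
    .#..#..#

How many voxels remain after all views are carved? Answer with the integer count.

voxel count = 26

initial block: 8^3 = 512
V1 x: intersect with YZ mask (20 set) -- 160 left
V2 y: intersect with XZ mask (36 set) -- 88 left
V3 z: intersect with XY mask (21 set) -- 26 left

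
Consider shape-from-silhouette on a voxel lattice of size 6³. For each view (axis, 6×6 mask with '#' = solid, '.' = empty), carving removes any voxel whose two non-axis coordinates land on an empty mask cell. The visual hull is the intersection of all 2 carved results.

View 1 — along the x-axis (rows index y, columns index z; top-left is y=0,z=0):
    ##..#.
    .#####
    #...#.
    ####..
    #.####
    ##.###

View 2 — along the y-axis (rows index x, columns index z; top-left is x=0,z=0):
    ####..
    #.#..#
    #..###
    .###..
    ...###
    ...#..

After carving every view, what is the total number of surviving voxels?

before carving: 216 voxels (6×6×6)
[1] x-view keeps 24 columns → grid now 144
[2] y-view keeps 18 columns → grid now 71

|visual hull| = 71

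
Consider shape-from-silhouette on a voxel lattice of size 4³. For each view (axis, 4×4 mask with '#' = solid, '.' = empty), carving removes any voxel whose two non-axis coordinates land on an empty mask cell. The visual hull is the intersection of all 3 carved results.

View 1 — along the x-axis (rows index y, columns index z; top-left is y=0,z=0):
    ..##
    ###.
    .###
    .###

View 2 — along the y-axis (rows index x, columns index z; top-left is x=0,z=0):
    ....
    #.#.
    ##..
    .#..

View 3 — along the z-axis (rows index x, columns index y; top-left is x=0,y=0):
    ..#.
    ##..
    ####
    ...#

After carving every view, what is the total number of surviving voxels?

start: 4×4×4 = 64 voxels
step 1: project along x, AND mask (11/16) → |grid| = 44
step 2: project along y, AND mask (5/16) → |grid| = 12
step 3: project along z, AND mask (8/16) → |grid| = 8

8 voxels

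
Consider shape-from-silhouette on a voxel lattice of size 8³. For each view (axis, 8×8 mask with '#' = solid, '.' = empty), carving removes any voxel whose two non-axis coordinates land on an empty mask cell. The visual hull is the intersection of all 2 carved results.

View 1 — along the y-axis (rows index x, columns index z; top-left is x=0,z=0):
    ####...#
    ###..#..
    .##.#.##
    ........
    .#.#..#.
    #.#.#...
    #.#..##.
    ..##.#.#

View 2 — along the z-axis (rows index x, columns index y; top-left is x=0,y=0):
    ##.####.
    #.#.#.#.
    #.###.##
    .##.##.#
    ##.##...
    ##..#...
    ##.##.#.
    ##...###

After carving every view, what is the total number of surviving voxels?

full grid |V| = 512
step 1: project along y, AND mask (28/64) → |grid| = 224
step 2: project along z, AND mask (38/64) → |grid| = 137

voxel count = 137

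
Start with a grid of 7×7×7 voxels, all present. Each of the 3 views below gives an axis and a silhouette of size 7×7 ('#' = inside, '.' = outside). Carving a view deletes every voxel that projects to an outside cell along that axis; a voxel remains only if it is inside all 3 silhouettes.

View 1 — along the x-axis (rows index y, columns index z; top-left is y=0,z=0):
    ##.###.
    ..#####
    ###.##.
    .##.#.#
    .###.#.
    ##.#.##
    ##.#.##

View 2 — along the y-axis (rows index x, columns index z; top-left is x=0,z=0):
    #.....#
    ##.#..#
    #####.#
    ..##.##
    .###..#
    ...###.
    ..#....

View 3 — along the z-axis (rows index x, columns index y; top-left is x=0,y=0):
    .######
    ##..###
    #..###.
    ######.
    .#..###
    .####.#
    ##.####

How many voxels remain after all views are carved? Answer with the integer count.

78 voxels

before carving: 343 voxels (7×7×7)
carve view 1 (along x, YZ-mask fill 33/49): 231 voxels remain
carve view 2 (along y, XZ-mask fill 24/49): 111 voxels remain
carve view 3 (along z, XY-mask fill 36/49): 78 voxels remain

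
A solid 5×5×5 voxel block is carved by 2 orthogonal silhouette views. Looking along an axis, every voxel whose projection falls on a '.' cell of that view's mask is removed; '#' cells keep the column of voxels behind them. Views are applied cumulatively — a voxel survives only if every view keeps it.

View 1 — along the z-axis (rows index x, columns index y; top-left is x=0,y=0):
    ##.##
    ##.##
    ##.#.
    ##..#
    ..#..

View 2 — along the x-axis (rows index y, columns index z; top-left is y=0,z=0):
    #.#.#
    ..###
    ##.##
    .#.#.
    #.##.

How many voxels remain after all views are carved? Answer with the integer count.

full grid |V| = 125
after view 1 [z-axis, 15 of 25 cells solid] → remaining = 75
after view 2 [x-axis, 15 of 25 cells solid] → remaining = 43

remaining voxels: 43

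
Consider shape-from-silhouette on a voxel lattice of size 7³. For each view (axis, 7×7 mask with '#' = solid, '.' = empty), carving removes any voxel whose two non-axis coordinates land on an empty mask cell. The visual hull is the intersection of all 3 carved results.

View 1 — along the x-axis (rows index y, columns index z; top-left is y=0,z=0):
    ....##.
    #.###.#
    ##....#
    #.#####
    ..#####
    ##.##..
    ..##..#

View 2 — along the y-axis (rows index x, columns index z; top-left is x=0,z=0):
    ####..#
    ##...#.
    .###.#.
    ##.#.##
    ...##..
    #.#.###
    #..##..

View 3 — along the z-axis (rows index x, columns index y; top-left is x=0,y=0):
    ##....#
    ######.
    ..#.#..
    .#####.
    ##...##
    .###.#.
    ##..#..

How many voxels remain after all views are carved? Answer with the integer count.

remaining voxels: 61

full grid |V| = 343
carve view 1 (along x, YZ-mask fill 28/49): 196 voxels remain
carve view 2 (along y, XZ-mask fill 27/49): 107 voxels remain
carve view 3 (along z, XY-mask fill 27/49): 61 voxels remain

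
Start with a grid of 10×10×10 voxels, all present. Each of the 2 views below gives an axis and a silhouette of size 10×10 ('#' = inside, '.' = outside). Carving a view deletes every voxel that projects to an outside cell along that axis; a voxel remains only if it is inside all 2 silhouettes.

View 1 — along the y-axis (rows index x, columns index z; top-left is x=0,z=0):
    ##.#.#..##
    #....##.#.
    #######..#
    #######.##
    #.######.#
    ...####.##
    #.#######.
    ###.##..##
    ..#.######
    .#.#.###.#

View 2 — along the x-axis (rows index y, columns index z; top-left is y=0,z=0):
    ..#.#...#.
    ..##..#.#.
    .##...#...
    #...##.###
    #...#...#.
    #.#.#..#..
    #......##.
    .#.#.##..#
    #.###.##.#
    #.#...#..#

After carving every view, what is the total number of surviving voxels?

287 voxels

initial block: 10^3 = 1000
step 1: project along y, AND mask (69/100) → |grid| = 690
step 2: project along x, AND mask (42/100) → |grid| = 287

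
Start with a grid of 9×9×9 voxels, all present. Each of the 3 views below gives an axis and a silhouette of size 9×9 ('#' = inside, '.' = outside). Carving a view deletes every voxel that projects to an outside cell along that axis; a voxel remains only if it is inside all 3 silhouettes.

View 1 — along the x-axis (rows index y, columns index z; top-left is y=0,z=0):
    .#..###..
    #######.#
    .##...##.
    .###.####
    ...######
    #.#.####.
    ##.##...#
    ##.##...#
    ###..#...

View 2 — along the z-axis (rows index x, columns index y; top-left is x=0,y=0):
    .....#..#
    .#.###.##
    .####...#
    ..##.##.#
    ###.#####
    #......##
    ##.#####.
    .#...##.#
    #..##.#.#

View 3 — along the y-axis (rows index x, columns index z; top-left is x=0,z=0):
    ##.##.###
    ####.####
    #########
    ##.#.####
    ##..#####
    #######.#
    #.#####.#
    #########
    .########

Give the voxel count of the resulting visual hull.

|visual hull| = 214

initial block: 9^3 = 729
V1 x: intersect with YZ mask (49 set) -- 441 left
V2 z: intersect with XY mask (45 set) -- 246 left
V3 y: intersect with XZ mask (70 set) -- 214 left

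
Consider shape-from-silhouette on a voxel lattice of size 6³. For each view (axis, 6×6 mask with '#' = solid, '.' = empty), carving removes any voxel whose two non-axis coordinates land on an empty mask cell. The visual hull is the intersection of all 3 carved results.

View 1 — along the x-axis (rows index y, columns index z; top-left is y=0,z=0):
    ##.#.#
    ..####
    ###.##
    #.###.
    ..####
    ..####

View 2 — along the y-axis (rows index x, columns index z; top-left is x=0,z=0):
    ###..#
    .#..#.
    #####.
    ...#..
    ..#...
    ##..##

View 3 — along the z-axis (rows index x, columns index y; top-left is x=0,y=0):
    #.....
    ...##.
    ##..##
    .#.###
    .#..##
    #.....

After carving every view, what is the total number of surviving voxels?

initial block: 6^3 = 216
[1] x-view keeps 25 columns → grid now 150
[2] y-view keeps 17 columns → grid now 67
[3] z-view keeps 15 columns → grid now 27

remaining voxels: 27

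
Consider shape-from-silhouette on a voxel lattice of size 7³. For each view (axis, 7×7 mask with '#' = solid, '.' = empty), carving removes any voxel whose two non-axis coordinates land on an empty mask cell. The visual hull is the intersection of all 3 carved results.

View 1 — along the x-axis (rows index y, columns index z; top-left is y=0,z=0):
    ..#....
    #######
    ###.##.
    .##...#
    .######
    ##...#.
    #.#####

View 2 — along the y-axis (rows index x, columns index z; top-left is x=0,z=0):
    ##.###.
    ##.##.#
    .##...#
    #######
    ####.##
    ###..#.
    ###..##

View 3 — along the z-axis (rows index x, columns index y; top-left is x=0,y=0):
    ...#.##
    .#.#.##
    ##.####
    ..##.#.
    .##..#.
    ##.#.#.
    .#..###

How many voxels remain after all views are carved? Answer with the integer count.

initial block: 7^3 = 343
step 1: project along x, AND mask (31/49) → |grid| = 217
step 2: project along y, AND mask (35/49) → |grid| = 158
step 3: project along z, AND mask (27/49) → |grid| = 84

remaining voxels: 84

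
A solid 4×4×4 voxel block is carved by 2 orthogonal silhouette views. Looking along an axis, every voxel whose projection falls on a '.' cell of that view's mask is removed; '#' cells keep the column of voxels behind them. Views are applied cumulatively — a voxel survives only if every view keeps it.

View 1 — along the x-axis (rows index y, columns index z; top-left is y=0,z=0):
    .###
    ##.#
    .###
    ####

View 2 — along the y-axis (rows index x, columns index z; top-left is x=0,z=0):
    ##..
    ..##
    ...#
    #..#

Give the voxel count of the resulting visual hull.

start: 4×4×4 = 64 voxels
V1 x: intersect with YZ mask (13 set) -- 52 left
V2 y: intersect with XZ mask (7 set) -- 23 left

23 voxels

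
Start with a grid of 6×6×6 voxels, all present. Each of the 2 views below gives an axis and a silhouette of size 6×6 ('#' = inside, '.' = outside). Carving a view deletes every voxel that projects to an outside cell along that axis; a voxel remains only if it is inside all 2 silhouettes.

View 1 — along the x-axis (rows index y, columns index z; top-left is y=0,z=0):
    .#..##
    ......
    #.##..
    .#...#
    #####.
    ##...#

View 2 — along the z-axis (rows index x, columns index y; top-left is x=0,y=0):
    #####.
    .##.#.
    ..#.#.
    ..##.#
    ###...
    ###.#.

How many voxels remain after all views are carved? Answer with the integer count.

full grid |V| = 216
  1. axis=0 (YZ plane), |mask|=16  ⇒  voxels=96
  2. axis=2 (XY plane), |mask|=20  ⇒  voxels=54

voxel count = 54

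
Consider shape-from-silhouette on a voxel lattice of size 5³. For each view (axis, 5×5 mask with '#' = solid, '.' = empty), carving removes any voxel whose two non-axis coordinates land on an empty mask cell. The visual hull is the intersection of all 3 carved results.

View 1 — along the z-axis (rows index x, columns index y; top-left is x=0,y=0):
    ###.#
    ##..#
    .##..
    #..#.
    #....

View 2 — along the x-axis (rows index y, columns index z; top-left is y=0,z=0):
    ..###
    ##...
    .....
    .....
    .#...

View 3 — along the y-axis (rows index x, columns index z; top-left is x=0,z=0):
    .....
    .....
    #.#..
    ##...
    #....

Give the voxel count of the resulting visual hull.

before carving: 125 voxels (5×5×5)
carve view 1 (along z, XY-mask fill 12/25): 60 voxels remain
carve view 2 (along x, YZ-mask fill 6/25): 20 voxels remain
carve view 3 (along y, XZ-mask fill 5/25): 1 voxels remain

|visual hull| = 1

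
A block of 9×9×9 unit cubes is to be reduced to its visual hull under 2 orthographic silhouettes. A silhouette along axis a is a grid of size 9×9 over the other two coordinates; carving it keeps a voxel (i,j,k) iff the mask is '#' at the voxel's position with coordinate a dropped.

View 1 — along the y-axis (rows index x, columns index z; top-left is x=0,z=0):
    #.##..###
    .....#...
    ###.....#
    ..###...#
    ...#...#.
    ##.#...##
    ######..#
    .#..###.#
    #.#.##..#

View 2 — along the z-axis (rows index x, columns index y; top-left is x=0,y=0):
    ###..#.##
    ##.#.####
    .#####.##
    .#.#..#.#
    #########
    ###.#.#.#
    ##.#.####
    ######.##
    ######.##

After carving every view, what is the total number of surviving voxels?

full grid |V| = 729
step 1: project along y, AND mask (39/81) → |grid| = 351
step 2: project along z, AND mask (62/81) → |grid| = 264

voxel count = 264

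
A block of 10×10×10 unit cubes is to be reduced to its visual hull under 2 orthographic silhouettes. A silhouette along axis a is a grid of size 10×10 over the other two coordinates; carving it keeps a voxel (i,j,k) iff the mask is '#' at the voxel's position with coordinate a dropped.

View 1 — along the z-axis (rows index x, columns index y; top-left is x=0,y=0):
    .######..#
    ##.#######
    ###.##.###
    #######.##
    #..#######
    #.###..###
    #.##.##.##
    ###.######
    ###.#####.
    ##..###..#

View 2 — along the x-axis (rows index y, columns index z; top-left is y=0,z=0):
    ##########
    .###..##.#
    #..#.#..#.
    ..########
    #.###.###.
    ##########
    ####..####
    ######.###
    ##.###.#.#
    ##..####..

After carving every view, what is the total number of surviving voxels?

start: 10×10×10 = 1000 voxels
  1. axis=2 (XY plane), |mask|=78  ⇒  voxels=780
  2. axis=0 (YZ plane), |mask|=75  ⇒  voxels=589

|visual hull| = 589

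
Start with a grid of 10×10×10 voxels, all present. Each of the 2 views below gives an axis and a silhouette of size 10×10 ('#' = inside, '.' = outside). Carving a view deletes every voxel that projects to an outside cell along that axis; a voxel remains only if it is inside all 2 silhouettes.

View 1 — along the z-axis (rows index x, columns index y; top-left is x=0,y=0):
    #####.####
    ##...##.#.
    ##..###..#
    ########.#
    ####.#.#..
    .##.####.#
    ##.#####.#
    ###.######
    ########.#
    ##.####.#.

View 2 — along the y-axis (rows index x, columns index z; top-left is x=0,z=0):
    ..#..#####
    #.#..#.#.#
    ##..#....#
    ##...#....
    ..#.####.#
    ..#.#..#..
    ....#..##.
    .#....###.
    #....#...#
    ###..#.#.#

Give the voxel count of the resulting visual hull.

before carving: 1000 voxels (10×10×10)
step 1: project along z, AND mask (75/100) → |grid| = 750
step 2: project along y, AND mask (43/100) → |grid| = 316

remaining voxels: 316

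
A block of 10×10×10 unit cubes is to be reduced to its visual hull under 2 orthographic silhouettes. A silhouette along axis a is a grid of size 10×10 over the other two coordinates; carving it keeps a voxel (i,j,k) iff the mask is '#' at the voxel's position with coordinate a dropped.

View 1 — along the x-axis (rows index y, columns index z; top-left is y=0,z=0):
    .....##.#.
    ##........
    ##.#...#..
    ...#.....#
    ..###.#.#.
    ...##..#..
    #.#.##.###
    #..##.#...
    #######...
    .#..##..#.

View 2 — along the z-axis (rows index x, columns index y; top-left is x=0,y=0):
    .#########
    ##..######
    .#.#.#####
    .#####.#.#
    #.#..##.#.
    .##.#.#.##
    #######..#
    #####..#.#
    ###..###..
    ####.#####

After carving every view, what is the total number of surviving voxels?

full grid |V| = 1000
carve view 1 (along x, YZ-mask fill 41/100): 410 voxels remain
carve view 2 (along z, XY-mask fill 72/100): 292 voxels remain

|visual hull| = 292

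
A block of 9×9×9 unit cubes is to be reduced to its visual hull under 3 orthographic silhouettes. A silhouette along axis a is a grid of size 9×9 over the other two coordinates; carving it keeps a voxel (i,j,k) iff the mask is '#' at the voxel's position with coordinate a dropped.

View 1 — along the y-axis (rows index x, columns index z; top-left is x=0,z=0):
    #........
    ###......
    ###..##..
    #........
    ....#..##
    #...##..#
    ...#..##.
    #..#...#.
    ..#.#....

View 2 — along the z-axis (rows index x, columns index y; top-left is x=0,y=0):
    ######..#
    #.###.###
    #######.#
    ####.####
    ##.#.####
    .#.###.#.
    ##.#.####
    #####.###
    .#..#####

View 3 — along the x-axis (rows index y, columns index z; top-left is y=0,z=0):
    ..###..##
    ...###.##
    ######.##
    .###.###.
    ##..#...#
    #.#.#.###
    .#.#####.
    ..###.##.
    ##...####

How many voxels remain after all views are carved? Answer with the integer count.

initial block: 9^3 = 729
  1. axis=1 (XZ plane), |mask|=25  ⇒  voxels=225
  2. axis=2 (XY plane), |mask|=63  ⇒  voxels=174
  3. axis=0 (YZ plane), |mask|=51  ⇒  voxels=108

remaining voxels: 108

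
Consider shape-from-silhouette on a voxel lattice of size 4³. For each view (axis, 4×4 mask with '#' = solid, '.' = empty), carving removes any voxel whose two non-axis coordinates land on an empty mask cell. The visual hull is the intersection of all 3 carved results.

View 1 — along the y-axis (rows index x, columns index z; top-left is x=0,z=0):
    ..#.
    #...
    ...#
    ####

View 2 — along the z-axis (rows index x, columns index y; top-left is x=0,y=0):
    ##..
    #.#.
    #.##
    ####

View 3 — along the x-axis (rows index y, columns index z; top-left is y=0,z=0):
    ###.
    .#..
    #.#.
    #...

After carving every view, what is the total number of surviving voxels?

start: 4×4×4 = 64 voxels
[1] y-view keeps 7 columns → grid now 28
[2] z-view keeps 11 columns → grid now 23
[3] x-view keeps 7 columns → grid now 10

10 voxels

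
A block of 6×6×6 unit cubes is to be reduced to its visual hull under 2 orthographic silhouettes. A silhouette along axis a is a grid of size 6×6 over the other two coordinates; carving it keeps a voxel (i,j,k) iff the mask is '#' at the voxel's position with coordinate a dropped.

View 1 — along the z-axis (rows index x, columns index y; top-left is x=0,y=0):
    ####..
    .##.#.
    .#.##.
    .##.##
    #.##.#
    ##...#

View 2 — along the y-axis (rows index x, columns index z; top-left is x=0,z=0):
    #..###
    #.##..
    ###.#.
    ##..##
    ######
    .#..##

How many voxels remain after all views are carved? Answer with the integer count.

before carving: 216 voxels (6×6×6)
step 1: project along z, AND mask (21/36) → |grid| = 126
step 2: project along y, AND mask (24/36) → |grid| = 86

voxel count = 86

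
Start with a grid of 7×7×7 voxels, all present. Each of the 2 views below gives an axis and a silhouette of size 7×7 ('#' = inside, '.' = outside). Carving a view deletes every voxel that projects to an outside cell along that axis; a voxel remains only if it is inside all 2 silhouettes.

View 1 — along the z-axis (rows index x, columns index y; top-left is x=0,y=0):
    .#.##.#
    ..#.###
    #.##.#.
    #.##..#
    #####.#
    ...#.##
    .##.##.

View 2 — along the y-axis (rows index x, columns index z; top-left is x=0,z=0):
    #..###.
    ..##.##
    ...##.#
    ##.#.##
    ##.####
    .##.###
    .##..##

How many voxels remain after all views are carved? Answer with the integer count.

131 voxels

full grid |V| = 343
[1] z-view keeps 29 columns → grid now 203
[2] y-view keeps 31 columns → grid now 131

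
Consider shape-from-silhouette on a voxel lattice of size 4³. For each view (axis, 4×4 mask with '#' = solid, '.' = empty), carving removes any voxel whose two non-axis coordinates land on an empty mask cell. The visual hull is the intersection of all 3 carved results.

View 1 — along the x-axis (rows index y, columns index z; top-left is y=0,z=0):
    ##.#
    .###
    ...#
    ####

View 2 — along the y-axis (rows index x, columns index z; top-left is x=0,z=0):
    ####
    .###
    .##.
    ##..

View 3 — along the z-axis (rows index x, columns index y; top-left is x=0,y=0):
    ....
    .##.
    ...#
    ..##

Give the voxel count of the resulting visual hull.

8 voxels

full grid |V| = 64
  1. axis=0 (YZ plane), |mask|=11  ⇒  voxels=44
  2. axis=1 (XZ plane), |mask|=11  ⇒  voxels=30
  3. axis=2 (XY plane), |mask|=5  ⇒  voxels=8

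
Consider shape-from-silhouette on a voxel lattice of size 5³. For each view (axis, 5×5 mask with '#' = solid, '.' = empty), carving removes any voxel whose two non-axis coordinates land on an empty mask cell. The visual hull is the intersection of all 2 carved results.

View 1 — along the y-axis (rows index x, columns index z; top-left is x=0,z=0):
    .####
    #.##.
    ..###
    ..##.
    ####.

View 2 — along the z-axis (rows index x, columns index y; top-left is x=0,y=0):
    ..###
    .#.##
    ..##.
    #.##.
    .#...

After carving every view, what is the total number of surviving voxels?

start: 5×5×5 = 125 voxels
[1] y-view keeps 16 columns → grid now 80
[2] z-view keeps 12 columns → grid now 37

voxel count = 37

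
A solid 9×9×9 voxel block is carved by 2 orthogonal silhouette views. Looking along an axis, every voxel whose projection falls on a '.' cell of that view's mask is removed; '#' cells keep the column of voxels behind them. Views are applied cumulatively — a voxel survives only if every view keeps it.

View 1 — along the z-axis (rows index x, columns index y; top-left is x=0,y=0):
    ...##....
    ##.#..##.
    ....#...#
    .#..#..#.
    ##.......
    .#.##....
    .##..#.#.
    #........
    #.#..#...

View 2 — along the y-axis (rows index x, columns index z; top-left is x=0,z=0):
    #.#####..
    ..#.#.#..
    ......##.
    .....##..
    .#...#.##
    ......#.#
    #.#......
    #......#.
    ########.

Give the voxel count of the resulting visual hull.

remaining voxels: 85

full grid |V| = 729
  1. axis=2 (XY plane), |mask|=25  ⇒  voxels=225
  2. axis=1 (XZ plane), |mask|=31  ⇒  voxels=85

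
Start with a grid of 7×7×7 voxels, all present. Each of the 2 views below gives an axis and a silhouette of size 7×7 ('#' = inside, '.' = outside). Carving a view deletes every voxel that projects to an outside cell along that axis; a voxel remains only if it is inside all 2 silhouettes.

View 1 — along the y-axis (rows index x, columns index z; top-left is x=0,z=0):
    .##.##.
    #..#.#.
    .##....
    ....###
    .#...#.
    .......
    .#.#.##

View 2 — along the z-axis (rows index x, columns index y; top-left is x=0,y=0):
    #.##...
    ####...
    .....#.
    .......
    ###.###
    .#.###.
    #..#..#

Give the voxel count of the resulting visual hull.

|visual hull| = 50

start: 7×7×7 = 343 voxels
[1] y-view keeps 18 columns → grid now 126
[2] z-view keeps 21 columns → grid now 50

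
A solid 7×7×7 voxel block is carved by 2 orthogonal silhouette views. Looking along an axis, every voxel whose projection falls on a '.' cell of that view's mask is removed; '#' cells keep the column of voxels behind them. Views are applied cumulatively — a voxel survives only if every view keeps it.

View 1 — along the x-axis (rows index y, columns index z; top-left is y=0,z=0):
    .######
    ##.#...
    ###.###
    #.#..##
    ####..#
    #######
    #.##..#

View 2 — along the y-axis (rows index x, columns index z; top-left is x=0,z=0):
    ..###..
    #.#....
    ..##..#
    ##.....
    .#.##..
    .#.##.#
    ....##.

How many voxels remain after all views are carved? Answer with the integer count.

start: 7×7×7 = 343 voxels
  1. axis=0 (YZ plane), |mask|=35  ⇒  voxels=245
  2. axis=1 (XZ plane), |mask|=19  ⇒  voxels=93

|visual hull| = 93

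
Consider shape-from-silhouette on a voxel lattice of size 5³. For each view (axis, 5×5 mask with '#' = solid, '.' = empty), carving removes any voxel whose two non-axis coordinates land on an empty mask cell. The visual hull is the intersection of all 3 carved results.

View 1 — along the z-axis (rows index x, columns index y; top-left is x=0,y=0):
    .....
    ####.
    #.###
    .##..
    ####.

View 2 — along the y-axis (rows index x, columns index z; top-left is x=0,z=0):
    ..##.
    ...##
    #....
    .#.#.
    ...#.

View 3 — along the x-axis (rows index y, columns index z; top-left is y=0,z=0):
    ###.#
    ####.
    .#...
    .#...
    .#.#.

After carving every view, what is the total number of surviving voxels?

before carving: 125 voxels (5×5×5)
V1 z: intersect with XY mask (14 set) -- 70 left
V2 y: intersect with XZ mask (8 set) -- 20 left
V3 x: intersect with YZ mask (12 set) -- 7 left

|visual hull| = 7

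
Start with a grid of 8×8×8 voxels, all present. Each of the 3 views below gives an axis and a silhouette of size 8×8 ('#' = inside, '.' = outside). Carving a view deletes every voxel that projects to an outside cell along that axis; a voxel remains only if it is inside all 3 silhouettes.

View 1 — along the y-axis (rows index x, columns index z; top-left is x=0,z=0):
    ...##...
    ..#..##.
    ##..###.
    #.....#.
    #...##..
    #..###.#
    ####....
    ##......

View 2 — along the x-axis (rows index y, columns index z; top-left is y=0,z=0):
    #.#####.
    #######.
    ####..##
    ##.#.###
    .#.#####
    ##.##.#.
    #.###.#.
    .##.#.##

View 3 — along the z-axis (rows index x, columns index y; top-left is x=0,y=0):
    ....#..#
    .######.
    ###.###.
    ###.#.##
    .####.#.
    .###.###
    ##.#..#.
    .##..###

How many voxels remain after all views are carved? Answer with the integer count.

before carving: 512 voxels (8×8×8)
carve view 1 (along y, XZ-mask fill 26/64): 208 voxels remain
carve view 2 (along x, YZ-mask fill 46/64): 153 voxels remain
carve view 3 (along z, XY-mask fill 40/64): 98 voxels remain

voxel count = 98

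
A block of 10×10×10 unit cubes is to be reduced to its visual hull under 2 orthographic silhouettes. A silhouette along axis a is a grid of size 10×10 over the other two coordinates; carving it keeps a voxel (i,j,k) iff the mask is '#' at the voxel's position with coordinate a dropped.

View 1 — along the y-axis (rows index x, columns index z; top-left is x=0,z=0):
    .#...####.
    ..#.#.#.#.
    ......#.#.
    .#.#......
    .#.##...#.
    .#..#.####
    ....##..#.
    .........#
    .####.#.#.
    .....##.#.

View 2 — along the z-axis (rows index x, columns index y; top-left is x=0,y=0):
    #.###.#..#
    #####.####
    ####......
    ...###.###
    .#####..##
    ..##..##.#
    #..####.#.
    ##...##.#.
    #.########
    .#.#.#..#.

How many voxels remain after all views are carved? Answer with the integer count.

remaining voxels: 233

full grid |V| = 1000
carve view 1 (along y, XZ-mask fill 36/100): 360 voxels remain
carve view 2 (along z, XY-mask fill 61/100): 233 voxels remain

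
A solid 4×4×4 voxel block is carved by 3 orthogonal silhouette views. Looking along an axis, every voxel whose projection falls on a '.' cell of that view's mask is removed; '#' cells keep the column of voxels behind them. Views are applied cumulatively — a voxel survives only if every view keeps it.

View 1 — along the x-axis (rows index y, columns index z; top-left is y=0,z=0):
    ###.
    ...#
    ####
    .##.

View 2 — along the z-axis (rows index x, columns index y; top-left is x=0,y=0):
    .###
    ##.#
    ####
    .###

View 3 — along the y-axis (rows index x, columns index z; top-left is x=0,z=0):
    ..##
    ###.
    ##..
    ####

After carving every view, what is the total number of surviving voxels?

remaining voxels: 21

full grid |V| = 64
[1] x-view keeps 10 columns → grid now 40
[2] z-view keeps 13 columns → grid now 30
[3] y-view keeps 11 columns → grid now 21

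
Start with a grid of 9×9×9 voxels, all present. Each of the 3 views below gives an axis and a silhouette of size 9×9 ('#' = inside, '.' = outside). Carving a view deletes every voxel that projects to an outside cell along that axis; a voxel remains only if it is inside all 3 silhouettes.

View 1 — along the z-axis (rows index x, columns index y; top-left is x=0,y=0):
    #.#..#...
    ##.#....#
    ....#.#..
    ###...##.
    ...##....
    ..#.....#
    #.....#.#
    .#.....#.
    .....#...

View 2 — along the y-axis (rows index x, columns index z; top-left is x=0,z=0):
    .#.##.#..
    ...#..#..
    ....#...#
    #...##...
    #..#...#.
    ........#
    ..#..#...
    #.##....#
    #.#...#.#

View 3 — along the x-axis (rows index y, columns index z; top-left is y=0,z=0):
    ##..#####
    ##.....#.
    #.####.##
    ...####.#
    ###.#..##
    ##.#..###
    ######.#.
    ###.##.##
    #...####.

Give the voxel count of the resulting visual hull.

full grid |V| = 729
[1] z-view keeps 24 columns → grid now 216
[2] y-view keeps 25 columns → grid now 65
[3] x-view keeps 53 columns → grid now 43

voxel count = 43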